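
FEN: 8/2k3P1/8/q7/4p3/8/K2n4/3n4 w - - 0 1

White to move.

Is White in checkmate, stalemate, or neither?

checkmate

White to move; white king on a2.
In check: yes, from the black queen on a5.
King squares — a1: attacked by Qa5; b1: attacked by Nd2; b2: attacked by Nd1; a3: attacked by Qa5; b3: attacked by Nd2.
Legal moves for White: none.
In check with no legal moves → checkmate.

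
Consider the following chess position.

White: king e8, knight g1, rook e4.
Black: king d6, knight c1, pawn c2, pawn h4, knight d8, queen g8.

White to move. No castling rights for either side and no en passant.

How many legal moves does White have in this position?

White to move; king on e8.
In check: yes, from the black queen on g8.
Legal moves: none.
Count: 0.

0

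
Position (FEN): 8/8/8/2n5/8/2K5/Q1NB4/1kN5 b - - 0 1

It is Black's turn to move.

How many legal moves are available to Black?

Black to move; king on b1.
In check: yes, from the white queen on a2.
Legal moves: none.
Count: 0.

0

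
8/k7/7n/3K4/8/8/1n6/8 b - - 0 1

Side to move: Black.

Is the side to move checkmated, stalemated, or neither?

Black to move; black king on a7.
In check: no.
Legal moves for Black: Kb8, Ka8, Kb7, Kb6, Ka6, Ng8, Nf7, Nf5, Ng4, Nc4, Na4, Nd3, Nd1.
Black has 13 legal moves and is not in check → neither.

neither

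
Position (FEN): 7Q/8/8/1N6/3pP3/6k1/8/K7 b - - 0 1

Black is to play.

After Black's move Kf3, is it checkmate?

no

After Kf3: white king on a1; in check: no.
White is not in check, so this cannot be checkmate.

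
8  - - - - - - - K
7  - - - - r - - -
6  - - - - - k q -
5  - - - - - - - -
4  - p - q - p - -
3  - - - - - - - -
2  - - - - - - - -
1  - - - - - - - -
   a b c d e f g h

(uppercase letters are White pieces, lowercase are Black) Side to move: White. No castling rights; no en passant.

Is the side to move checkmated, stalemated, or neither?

stalemate

White to move; white king on h8.
In check: no.
King squares — g7: attacked by Kf6; h7: attacked by Qg6; g8: attacked by Qg6.
Legal moves for White: none.
Not in check and no legal moves → stalemate.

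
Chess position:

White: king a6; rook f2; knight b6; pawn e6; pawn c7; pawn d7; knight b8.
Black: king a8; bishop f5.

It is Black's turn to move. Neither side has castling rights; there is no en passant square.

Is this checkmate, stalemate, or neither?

Black to move; black king on a8.
In check: yes, from the white knight on b6.
King squares — a7: attacked by Ka6; b7: attacked by Ka6; b8: attacked by Pc7.
Legal moves for Black: none.
In check with no legal moves → checkmate.

checkmate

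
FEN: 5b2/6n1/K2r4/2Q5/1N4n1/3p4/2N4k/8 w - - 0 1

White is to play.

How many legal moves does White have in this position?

White to move; king on a6.
In check: yes, from the black rook on d6.
Legal moves: Kb7, Ka7, Kb5, Ka5, Qxd6+, Qc6, Qb6, Nc6.
Count: 8.

8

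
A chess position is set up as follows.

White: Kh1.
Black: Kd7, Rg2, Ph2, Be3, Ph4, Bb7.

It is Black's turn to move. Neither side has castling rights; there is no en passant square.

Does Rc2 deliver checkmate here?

yes

After Rc2: white king on h1; in check: yes, from the black bishop on b7.
King squares — g1: attacked by Ph2; g2: attacked by Rc2; h2: attacked by Rc2.
White has no legal moves → checkmate.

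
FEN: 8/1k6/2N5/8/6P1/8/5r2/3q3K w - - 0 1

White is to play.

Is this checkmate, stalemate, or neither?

White to move; white king on h1.
In check: yes, from the black queen on d1.
King squares — g1: attacked by Qd1; g2: attacked by Rf2; h2: attacked by Rf2.
Legal moves for White: none.
In check with no legal moves → checkmate.

checkmate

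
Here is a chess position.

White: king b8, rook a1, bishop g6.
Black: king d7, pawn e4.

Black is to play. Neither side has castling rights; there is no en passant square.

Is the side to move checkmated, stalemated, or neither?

neither

Black to move; black king on d7.
In check: no.
Legal moves for Black: Kd8, Ke7, Ke6, Kd6, Kc6, e3.
Black has 6 legal moves and is not in check → neither.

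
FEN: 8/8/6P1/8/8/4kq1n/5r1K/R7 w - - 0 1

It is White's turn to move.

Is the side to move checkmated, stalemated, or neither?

checkmate

White to move; white king on h2.
In check: yes, from the black rook on f2.
King squares — g1: attacked by Nh3; h1: attacked by Qf3; g2: attacked by Rf2; g3: attacked by Qf3; h3: attacked by Qf3.
Legal moves for White: none.
In check with no legal moves → checkmate.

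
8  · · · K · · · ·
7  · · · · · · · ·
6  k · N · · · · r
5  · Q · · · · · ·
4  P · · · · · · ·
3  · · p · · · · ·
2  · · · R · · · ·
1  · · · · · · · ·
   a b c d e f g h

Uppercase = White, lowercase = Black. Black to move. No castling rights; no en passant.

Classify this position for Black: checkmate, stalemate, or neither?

checkmate

Black to move; black king on a6.
In check: yes, from the white queen on b5.
King squares — a5: attacked by Qb5; b5: attacked by Pa4; b6: attacked by Qb5; a7: attacked by Nc6; b7: attacked by Qb5.
Legal moves for Black: none.
In check with no legal moves → checkmate.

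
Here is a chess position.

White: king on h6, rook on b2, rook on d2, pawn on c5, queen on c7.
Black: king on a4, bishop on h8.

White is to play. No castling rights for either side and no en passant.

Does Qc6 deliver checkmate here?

no

After Qc6: black king on a4; in check: yes, from the white queen on c6.
Black has 2 legal replies: Ka5, Ka3.
In check but a legal move exists → not checkmate.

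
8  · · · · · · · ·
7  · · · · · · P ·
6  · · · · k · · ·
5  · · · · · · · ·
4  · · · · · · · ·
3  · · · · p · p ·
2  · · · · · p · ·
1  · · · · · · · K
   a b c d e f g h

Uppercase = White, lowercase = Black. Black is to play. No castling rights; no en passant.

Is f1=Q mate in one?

yes

After f1=Q: white king on h1; in check: yes, from the black queen on f1.
King squares — g1: attacked by Qf1; g2: attacked by Qf1; h2: attacked by Pg3.
White has no legal moves → checkmate.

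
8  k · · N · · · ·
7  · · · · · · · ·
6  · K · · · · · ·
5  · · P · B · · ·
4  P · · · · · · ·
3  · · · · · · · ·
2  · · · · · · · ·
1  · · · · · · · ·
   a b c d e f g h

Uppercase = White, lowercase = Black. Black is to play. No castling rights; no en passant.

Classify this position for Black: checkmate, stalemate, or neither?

stalemate

Black to move; black king on a8.
In check: no.
King squares — a7: attacked by Kb6; b7: attacked by Kb6; b8: attacked by Be5.
Legal moves for Black: none.
Not in check and no legal moves → stalemate.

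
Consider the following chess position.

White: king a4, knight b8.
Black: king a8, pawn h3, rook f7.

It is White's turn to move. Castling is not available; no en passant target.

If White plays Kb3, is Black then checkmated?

no

After Kb3: black king on a8; in check: no.
Black is not in check, so this cannot be checkmate.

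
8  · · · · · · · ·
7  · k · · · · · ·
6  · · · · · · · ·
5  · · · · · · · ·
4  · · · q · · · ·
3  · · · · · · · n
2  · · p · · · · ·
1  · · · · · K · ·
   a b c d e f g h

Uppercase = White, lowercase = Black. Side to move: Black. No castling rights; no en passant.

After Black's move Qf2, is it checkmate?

yes

After Qf2: white king on f1; in check: yes, from the black queen on f2.
King squares — e1: attacked by Qf2; g1: attacked by Qf2; e2: attacked by Qf2; f2: attacked by Nh3; g2: attacked by Qf2.
White has no legal moves → checkmate.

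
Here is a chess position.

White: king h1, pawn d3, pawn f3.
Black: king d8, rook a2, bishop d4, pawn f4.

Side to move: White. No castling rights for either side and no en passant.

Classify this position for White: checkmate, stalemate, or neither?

stalemate

White to move; white king on h1.
In check: no.
King squares — g1: attacked by Bd4; g2: attacked by Ra2; h2: attacked by Ra2.
Legal moves for White: none.
Not in check and no legal moves → stalemate.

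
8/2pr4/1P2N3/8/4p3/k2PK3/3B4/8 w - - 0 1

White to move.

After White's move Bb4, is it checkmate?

no

After Bb4: black king on a3; in check: yes, from the white bishop on b4.
Black has 5 legal replies: Kxb4, Ka4, Kb3, Kb2, Ka2.
In check but a legal move exists → not checkmate.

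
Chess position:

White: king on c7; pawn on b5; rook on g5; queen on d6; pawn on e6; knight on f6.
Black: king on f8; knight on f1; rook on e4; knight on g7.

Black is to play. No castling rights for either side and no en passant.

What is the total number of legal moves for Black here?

0

Black to move; king on f8.
In check: yes, from the white queen on d6.
Legal moves: none.
Count: 0.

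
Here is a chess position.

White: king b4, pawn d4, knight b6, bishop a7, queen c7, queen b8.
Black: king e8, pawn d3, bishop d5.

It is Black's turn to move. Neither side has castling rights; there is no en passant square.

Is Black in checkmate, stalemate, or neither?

Black to move; black king on e8.
In check: yes, from the white queen on b8.
King squares — d7: attacked by Nb6; e7: attacked by Qc7; f7: attacked by Qc7; d8: attacked by Qc7; f8: attacked by Qb8.
Legal moves for Black: none.
In check with no legal moves → checkmate.

checkmate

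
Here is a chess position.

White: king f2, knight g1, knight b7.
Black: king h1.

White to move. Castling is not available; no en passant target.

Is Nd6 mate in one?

After Nd6: black king on h1; in check: no.
Black is not in check, so this cannot be checkmate.

no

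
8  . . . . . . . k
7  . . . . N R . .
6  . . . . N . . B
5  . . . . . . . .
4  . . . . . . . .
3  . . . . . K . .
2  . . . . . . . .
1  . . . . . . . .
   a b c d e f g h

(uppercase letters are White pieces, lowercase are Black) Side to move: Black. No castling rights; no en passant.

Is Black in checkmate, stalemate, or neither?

stalemate

Black to move; black king on h8.
In check: no.
King squares — g7: attacked by Ne6; h7: attacked by Rf7; g8: attacked by Ne7.
Legal moves for Black: none.
Not in check and no legal moves → stalemate.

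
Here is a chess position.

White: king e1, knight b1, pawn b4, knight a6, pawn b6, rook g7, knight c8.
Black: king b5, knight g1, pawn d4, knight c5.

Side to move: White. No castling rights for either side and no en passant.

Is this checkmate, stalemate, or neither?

neither

White to move; white king on e1.
In check: no.
Legal moves for White include: Ne7, Na7+, Nd6+, Rg8, Rh7, Rf7, Re7, Rd7, Rc7, Rb7, Ra7, Rg6, Rg5, Rg4, Rg3, Rg2, Rxg1, Nb8, ... (list truncated; more exist).
White has legal moves and is not in check → neither.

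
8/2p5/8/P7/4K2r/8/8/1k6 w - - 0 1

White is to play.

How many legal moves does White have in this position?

White to move; king on e4.
In check: yes, from the black rook on h4.
Legal moves: Kf5, Ke5, Kd5, Kf3, Ke3, Kd3.
Count: 6.

6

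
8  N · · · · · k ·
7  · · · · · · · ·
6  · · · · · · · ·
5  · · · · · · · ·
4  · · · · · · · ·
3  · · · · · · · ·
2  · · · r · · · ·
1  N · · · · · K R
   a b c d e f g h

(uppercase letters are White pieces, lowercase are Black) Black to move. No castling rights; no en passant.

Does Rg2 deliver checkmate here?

no

After Rg2: white king on g1; in check: yes, from the black rook on g2.
White has 2 legal replies: Kxg2, Kf1.
In check but a legal move exists → not checkmate.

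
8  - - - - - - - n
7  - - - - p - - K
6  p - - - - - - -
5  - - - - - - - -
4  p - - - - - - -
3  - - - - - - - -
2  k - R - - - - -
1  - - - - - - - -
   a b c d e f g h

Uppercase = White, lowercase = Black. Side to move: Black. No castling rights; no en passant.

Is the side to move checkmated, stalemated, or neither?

neither

Black to move; black king on a2.
In check: yes, from the white rook on c2.
King squares — a1: available; b1: available; b2: attacked by Rc2; a3: available; b3: available.
Legal moves for Black: Kb3, Ka3, Kb1, Ka1.
Black is in check but has 4 legal moves → neither.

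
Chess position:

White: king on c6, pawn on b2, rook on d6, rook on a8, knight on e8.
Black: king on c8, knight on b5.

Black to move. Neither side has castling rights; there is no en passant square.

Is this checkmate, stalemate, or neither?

checkmate

Black to move; black king on c8.
In check: yes, from the white rook on a8.
King squares — b7: attacked by Kc6; c7: attacked by Kc6; d7: attacked by Kc6; b8: attacked by Ra8; d8: attacked by Rd6.
Legal moves for Black: none.
In check with no legal moves → checkmate.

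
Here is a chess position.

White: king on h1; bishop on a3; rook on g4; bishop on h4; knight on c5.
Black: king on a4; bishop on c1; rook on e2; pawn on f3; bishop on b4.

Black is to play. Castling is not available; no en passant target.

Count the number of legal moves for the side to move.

3

Black to move; king on a4.
In check: yes, from the white knight on c5.
Legal moves: Kb5, Ka5, Kxa3.
Count: 3.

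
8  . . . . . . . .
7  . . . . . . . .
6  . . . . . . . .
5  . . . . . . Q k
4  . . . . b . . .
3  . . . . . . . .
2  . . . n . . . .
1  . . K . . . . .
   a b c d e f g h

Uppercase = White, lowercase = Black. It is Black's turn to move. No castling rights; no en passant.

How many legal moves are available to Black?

Black to move; king on h5.
In check: yes, from the white queen on g5.
Legal moves: Kxg5.
Count: 1.

1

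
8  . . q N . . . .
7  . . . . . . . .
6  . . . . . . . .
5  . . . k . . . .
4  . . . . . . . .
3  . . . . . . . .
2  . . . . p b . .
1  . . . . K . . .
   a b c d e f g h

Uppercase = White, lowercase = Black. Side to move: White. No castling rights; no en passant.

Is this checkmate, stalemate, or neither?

White to move; white king on e1.
In check: yes, from the black bishop on f2.
Legal moves for White: Kxf2, Kxe2, Kd2.
White is in check but has 3 legal moves → neither.

neither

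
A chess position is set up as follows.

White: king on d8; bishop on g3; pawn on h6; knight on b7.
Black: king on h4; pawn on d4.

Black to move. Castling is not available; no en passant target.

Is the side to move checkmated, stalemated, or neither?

Black to move; black king on h4.
In check: yes, from the white bishop on g3.
King squares — g3: available; h3: available; g4: available; g5: available; h5: available.
Legal moves for Black: Kh5, Kg5, Kg4, Kh3, Kxg3.
Black is in check but has 5 legal moves → neither.

neither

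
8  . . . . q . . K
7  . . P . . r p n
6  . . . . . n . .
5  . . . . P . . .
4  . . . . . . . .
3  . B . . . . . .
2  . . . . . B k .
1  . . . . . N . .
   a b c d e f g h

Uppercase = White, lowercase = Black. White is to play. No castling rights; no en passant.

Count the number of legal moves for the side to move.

White to move; king on h8.
In check: yes, from the black queen on e8.
Legal moves: none.
Count: 0.

0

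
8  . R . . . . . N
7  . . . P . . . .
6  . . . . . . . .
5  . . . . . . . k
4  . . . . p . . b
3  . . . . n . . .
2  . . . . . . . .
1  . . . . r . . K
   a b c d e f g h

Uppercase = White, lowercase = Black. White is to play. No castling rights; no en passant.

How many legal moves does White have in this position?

White to move; king on h1.
In check: yes, from the black rook on e1.
Legal moves: Kh2.
Count: 1.

1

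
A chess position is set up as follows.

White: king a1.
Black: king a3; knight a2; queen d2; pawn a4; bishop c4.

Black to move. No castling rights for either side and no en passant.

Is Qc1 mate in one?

After Qc1: white king on a1; in check: yes, from the black queen on c1.
King squares — b1: attacked by Qc1; a2: attacked by Ka3; b2: attacked by Qc1.
White has no legal moves → checkmate.

yes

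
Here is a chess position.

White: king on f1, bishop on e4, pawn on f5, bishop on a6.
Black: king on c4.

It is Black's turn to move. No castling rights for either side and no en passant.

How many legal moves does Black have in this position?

5

Black to move; king on c4.
In check: yes, from the white bishop on a6.
Legal moves: Kc5, Kd4, Kb4, Kc3, Kb3.
Count: 5.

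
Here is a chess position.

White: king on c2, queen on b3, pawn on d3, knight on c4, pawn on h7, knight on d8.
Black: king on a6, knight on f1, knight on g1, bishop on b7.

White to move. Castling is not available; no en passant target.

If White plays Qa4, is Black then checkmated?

After Qa4: black king on a6; in check: yes, from the white queen on a4.
King squares — a5: attacked by Qa4; b5: attacked by Qa4; b6: attacked by Nc4; a7: attacked by Qa4; b7: own bishop.
Black has no legal moves → checkmate.

yes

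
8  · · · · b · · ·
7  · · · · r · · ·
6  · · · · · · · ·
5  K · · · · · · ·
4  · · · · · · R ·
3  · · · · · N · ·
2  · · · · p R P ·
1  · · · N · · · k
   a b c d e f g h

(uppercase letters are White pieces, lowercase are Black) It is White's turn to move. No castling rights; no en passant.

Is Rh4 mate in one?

After Rh4: black king on h1; in check: yes, from the white rook on h4.
King squares — g1: attacked by Nf3; g2: attacked by Rf2; h2: attacked by Nf3.
Black has no legal moves → checkmate.

yes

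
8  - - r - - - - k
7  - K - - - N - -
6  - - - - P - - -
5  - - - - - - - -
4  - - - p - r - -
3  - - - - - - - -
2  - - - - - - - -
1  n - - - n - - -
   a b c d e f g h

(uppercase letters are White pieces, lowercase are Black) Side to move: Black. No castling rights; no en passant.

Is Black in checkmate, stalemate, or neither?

Black to move; black king on h8.
In check: yes, from the white knight on f7.
King squares — g7: available; h7: available; g8: available.
Legal moves for Black: Kg8, Kh7, Kg7, Rxf7+.
Black is in check but has 4 legal moves → neither.

neither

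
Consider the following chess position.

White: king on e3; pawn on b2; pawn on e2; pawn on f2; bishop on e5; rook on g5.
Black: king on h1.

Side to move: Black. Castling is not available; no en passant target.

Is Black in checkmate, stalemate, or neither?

stalemate

Black to move; black king on h1.
In check: no.
King squares — g1: attacked by Rg5; g2: attacked by Rg5; h2: attacked by Be5.
Legal moves for Black: none.
Not in check and no legal moves → stalemate.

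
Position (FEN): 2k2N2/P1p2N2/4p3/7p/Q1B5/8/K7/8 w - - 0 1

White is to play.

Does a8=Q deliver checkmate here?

After a8=Q: black king on c8; in check: yes, from the white queen on a8.
King squares — b7: attacked by Qa8; c7: own pawn; d7: attacked by Qa4; b8: attacked by Qa8; d8: attacked by Nf7.
Black has no legal moves → checkmate.

yes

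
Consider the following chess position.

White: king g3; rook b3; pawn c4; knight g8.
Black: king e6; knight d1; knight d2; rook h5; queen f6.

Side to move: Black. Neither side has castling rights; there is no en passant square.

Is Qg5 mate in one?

After Qg5: white king on g3; in check: yes, from the black queen on g5.
King squares — f2: attacked by Nd1; g2: attacked by Qg5; h2: attacked by Rh5; f3: attacked by Nd2; h3: attacked by Rh5; f4: attacked by Qg5; g4: attacked by Qg5; h4: attacked by Qg5.
White has no legal moves → checkmate.

yes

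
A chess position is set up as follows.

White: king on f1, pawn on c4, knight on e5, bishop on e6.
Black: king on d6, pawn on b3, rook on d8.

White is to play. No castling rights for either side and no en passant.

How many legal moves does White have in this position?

White to move; king on f1.
In check: no.
Legal moves: Bg8, Bc8, Bf7, Bd7, Bf5, Bd5, Bg4, Bh3, Nf7+, Nd7, Ng6, Nc6, Ng4, Nf3, Nd3, Kg2, Kf2, Ke2, Kg1, Ke1, c5+.
Count: 21.

21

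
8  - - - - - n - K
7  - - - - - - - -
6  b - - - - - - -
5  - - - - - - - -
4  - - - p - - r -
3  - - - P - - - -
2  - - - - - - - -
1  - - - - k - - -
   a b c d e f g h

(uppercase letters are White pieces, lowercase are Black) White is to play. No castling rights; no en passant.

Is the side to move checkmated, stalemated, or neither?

White to move; white king on h8.
In check: no.
King squares — g7: attacked by Rg4; h7: attacked by Nf8; g8: attacked by Rg4.
Legal moves for White: none.
Not in check and no legal moves → stalemate.

stalemate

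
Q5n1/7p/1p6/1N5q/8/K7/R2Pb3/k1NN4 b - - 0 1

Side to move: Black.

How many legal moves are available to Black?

Black to move; king on a1.
In check: yes, from the white rook on a2.
Legal moves: Kb1.
Count: 1.

1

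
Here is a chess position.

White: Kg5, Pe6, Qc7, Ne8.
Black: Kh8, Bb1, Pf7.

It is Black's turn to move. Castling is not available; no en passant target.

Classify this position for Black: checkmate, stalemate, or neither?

neither

Black to move; black king on h8.
In check: no.
Legal moves for Black: Kg8, Kh7, Bh7, Bg6, Bf5, Be4, Bd3, Bc2, Ba2, fxe6, f6+, f5.
Black has 12 legal moves and is not in check → neither.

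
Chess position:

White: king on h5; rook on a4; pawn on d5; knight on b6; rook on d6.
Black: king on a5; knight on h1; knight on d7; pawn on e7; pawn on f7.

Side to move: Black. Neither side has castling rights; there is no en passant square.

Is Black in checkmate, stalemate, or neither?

Black to move; black king on a5.
In check: yes, from the white rook on a4.
Legal moves for Black: Kb5.
Black is in check but has 1 legal move → neither.

neither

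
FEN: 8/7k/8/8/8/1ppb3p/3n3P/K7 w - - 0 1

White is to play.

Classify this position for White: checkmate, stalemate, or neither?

stalemate

White to move; white king on a1.
In check: no.
King squares — b1: attacked by Nd2; a2: attacked by Pb3; b2: attacked by Pc3.
Legal moves for White: none.
Not in check and no legal moves → stalemate.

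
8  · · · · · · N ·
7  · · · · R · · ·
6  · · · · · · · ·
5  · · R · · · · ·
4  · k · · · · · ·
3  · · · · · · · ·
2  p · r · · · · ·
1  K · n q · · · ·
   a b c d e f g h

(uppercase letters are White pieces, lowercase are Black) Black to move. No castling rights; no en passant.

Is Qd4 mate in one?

no

After Qd4: white king on a1; in check: yes, from the black queen on d4.
White has 1 legal reply: Rc3.
In check but a legal move exists → not checkmate.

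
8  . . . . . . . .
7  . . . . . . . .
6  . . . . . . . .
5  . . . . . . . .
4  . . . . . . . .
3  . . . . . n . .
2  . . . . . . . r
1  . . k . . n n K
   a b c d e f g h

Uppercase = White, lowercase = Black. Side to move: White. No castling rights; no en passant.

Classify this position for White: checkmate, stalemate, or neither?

White to move; white king on h1.
In check: yes, from the black rook on h2.
King squares — g1: attacked by Nf3; g2: attacked by Rh2; h2: attacked by Nf1.
Legal moves for White: none.
In check with no legal moves → checkmate.

checkmate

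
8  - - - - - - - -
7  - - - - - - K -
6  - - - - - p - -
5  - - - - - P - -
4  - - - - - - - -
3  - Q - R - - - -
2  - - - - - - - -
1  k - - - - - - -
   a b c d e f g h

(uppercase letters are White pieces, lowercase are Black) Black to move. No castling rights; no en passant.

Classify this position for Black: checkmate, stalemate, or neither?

Black to move; black king on a1.
In check: no.
King squares — b1: attacked by Qb3; a2: attacked by Qb3; b2: attacked by Qb3.
Legal moves for Black: none.
Not in check and no legal moves → stalemate.

stalemate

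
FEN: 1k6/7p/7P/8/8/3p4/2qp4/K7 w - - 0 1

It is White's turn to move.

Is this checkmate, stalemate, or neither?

stalemate

White to move; white king on a1.
In check: no.
King squares — b1: attacked by Qc2; a2: attacked by Qc2; b2: attacked by Qc2.
Legal moves for White: none.
Not in check and no legal moves → stalemate.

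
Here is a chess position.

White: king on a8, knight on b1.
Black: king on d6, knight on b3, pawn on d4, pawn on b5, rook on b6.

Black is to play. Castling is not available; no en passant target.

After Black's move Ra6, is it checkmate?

After Ra6: white king on a8; in check: yes, from the black rook on a6.
White has 2 legal replies: Kb8, Kb7.
In check but a legal move exists → not checkmate.

no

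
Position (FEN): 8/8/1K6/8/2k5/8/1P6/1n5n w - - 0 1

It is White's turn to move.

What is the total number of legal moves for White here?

White to move; king on b6.
In check: no.
Legal moves: Kc7, Kb7, Ka7, Kc6, Ka6, Ka5, b3+, b4.
Count: 8.

8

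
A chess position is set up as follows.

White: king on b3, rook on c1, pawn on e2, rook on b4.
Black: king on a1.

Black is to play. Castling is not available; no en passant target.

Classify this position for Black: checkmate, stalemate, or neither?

checkmate

Black to move; black king on a1.
In check: yes, from the white rook on c1.
King squares — b1: attacked by Rc1; a2: attacked by Kb3; b2: attacked by Kb3.
Legal moves for Black: none.
In check with no legal moves → checkmate.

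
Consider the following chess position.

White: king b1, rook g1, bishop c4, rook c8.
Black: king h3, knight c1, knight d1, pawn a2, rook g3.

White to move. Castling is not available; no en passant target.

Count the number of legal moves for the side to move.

4

White to move; king on b1.
In check: yes, from the black pawn on a2.
Legal moves: Kc2, Kxc1, Ka1, Bxa2.
Count: 4.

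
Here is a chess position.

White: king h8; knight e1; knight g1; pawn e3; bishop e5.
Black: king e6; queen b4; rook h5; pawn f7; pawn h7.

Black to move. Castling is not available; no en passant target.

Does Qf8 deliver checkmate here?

After Qf8: white king on h8; in check: yes, from the black queen on f8.
King squares — g7: attacked by Qf8; h7: attacked by Rh5; g8: attacked by Qf8.
White has no legal moves → checkmate.

yes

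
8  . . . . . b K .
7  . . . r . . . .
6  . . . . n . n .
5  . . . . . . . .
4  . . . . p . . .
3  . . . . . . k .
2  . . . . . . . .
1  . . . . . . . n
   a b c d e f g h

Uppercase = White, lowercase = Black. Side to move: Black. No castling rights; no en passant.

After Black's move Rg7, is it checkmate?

After Rg7: white king on g8; in check: yes, from the black rook on g7.
King squares — f7: attacked by Rg7; g7: attacked by Ne6; h7: attacked by Rg7; f8: attacked by Ne6; h8: attacked by Ng6.
White has no legal moves → checkmate.

yes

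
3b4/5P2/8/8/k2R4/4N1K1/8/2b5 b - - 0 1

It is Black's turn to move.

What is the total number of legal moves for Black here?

4

Black to move; king on a4.
In check: yes, from the white rook on d4.
Legal moves: Kb5, Ka5, Kb3, Ka3.
Count: 4.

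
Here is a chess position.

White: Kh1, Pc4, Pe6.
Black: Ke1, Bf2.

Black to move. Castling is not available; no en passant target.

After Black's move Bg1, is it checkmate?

After Bg1: white king on h1; in check: no.
White is not in check, so this cannot be checkmate.

no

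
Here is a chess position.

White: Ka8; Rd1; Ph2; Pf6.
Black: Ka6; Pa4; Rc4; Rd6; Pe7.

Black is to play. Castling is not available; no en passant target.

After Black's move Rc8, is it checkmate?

yes

After Rc8: white king on a8; in check: yes, from the black rook on c8.
King squares — a7: attacked by Ka6; b7: attacked by Ka6; b8: attacked by Rc8.
White has no legal moves → checkmate.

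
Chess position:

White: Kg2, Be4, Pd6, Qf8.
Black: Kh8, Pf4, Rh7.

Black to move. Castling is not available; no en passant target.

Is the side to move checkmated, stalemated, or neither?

checkmate

Black to move; black king on h8.
In check: yes, from the white queen on f8.
King squares — g7: attacked by Qf8; h7: own rook; g8: attacked by Qf8.
Legal moves for Black: none.
In check with no legal moves → checkmate.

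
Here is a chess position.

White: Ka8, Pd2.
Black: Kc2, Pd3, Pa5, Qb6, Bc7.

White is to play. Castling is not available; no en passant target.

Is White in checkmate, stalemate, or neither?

White to move; white king on a8.
In check: no.
King squares — a7: attacked by Qb6; b7: attacked by Qb6; b8: attacked by Qb6.
Legal moves for White: none.
Not in check and no legal moves → stalemate.

stalemate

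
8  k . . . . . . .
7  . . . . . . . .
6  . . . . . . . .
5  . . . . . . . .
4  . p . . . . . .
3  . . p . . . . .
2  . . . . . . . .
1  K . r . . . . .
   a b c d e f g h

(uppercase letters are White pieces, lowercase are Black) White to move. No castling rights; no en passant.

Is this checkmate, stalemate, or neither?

White to move; white king on a1.
In check: yes, from the black rook on c1.
King squares — b1: attacked by Rc1; a2: available; b2: attacked by Pc3.
Legal moves for White: Ka2.
White is in check but has 1 legal move → neither.

neither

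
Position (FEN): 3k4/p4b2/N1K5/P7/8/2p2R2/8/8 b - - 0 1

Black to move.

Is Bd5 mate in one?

After Bd5: white king on c6; in check: yes, from the black bishop on d5.
White has 4 legal replies: Kd6, Kxd5, Kc5, Kb5.
In check but a legal move exists → not checkmate.

no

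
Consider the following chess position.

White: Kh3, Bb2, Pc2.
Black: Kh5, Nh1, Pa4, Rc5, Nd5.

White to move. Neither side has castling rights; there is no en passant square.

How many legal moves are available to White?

White to move; king on h3.
In check: no.
Legal moves: Kh2, Kg2, Bh8, Bg7, Bf6, Be5, Bd4, Bc3, Ba3, Bc1, Ba1, c3, c4.
Count: 13.

13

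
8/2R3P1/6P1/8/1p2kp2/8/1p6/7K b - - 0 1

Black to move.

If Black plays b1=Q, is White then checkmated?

no

After b1=Q: white king on h1; in check: yes, from the black queen on b1.
White has 3 legal replies: Kh2, Kg2, Rc1.
In check but a legal move exists → not checkmate.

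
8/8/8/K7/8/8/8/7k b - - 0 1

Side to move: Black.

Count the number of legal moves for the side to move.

Black to move; king on h1.
In check: no.
Legal moves: Kh2, Kg2, Kg1.
Count: 3.

3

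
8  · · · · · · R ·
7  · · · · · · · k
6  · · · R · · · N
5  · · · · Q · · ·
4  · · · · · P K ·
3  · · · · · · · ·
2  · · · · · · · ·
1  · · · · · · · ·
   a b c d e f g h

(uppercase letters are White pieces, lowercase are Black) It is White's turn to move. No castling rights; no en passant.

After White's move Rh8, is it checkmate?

After Rh8: black king on h7; in check: yes, from the white rook on h8.
King squares — g6: attacked by Rd6; h6: attacked by Rd6; g7: attacked by Qe5; g8: attacked by Nh6; h8: attacked by Qe5.
Black has no legal moves → checkmate.

yes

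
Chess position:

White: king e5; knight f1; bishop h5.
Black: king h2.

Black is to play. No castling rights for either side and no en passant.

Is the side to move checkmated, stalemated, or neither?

Black to move; black king on h2.
In check: yes, from the white knight on f1.
Legal moves for Black: Kh3, Kg2, Kh1, Kg1.
Black is in check but has 4 legal moves → neither.

neither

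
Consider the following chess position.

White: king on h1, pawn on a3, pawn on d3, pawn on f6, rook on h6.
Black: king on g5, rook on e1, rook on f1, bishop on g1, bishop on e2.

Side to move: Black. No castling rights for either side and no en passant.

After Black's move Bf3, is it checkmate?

yes

After Bf3: white king on h1; in check: yes, from the black bishop on f3.
King squares — g1: attacked by Rf1; g2: attacked by Bf3; h2: attacked by Bg1.
White has no legal moves → checkmate.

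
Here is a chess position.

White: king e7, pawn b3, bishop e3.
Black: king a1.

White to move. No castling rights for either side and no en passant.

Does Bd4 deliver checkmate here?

After Bd4: black king on a1; in check: yes, from the white bishop on d4.
Black has 2 legal replies: Ka2, Kb1.
In check but a legal move exists → not checkmate.

no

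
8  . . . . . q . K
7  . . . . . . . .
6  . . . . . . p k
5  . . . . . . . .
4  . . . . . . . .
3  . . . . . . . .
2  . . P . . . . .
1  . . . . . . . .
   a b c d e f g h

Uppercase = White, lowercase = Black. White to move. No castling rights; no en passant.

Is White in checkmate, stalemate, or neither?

White to move; white king on h8.
In check: yes, from the black queen on f8.
King squares — g7: attacked by Kh6; h7: attacked by Kh6; g8: attacked by Qf8.
Legal moves for White: none.
In check with no legal moves → checkmate.

checkmate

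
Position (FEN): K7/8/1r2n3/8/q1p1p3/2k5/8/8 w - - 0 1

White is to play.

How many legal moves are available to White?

White to move; king on a8.
In check: yes, from the black queen on a4.
Legal moves: none.
Count: 0.

0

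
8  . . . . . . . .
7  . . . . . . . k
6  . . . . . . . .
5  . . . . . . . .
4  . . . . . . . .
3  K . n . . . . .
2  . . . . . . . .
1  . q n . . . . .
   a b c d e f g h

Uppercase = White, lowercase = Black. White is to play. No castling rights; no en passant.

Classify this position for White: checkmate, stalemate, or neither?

stalemate

White to move; white king on a3.
In check: no.
King squares — a2: attacked by Qb1; b2: attacked by Qb1; b3: attacked by Qb1; a4: attacked by Nc3; b4: attacked by Qb1.
Legal moves for White: none.
Not in check and no legal moves → stalemate.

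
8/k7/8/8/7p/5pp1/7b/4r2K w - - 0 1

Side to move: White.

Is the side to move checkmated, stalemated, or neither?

White to move; white king on h1.
In check: yes, from the black rook on e1.
King squares — g1: attacked by Re1; g2: attacked by Pf3; h2: attacked by Pg3.
Legal moves for White: none.
In check with no legal moves → checkmate.

checkmate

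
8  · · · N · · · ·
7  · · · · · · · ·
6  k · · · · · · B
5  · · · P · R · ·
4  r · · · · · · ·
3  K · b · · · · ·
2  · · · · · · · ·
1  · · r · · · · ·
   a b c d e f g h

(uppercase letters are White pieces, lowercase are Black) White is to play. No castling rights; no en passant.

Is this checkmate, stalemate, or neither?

White to move; white king on a3.
In check: yes, from the black rook on a4.
King squares — a2: attacked by Ra4; b2: attacked by Bc3; b3: available; a4: available; b4: attacked by Bc3.
Legal moves for White: Kxa4, Kb3.
White is in check but has 2 legal moves → neither.

neither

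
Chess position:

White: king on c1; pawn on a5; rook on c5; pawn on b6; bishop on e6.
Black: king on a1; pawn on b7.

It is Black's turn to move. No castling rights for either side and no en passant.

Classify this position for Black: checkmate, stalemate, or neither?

Black to move; black king on a1.
In check: no.
King squares — b1: attacked by Kc1; a2: attacked by Be6; b2: attacked by Kc1.
Legal moves for Black: none.
Not in check and no legal moves → stalemate.

stalemate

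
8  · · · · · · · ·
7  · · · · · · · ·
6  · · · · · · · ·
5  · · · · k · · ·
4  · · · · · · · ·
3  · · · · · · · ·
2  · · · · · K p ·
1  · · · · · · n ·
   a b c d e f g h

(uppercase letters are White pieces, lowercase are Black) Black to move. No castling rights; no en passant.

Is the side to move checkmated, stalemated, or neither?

neither

Black to move; black king on e5.
In check: no.
Legal moves for Black: Kf6, Ke6, Kd6, Kf5, Kd5, Kf4, Ke4, Kd4, Nh3+, Nf3, Ne2.
Black has 11 legal moves and is not in check → neither.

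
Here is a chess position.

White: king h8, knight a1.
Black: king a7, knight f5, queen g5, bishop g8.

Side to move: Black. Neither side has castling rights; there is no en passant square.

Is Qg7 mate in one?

After Qg7: white king on h8; in check: yes, from the black queen on g7.
King squares — g7: attacked by Nf5; h7: attacked by Qg7; g8: attacked by Qg7.
White has no legal moves → checkmate.

yes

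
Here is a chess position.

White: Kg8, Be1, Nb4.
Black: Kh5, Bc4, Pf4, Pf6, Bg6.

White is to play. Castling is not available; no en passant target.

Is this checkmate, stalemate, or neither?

neither

White to move; white king on g8.
In check: yes, from the black bishop on c4.
King squares — f7: attacked by Bc4; g7: available; h7: attacked by Bg6; f8: available; h8: available.
Legal moves for White: Kh8, Kf8, Kg7, Nd5.
White is in check but has 4 legal moves → neither.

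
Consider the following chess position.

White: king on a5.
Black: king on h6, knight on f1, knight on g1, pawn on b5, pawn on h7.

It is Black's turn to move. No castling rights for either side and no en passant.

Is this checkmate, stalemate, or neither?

Black to move; black king on h6.
In check: no.
Legal moves for Black: Kg7, Kg6, Kh5, Kg5, Nh3, Nf3, Ne2, Ng3, Ne3, Nh2, Nd2, b4.
Black has 12 legal moves and is not in check → neither.

neither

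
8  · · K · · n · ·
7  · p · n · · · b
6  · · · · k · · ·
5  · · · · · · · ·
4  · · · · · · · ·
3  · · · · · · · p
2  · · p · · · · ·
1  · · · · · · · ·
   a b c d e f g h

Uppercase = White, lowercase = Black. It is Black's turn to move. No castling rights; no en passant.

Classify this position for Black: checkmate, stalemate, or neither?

neither

Black to move; black king on e6.
In check: no.
Legal moves for Black include: Ng6, Bg8, Bg6, Bf5, Be4, Bd3, Nb8, Nf6, Nb6+, Ne5, Nc5, Kf7, Ke7, Kf6, Kd6, Kf5, Ke5, Kd5, ... (list truncated; more exist).
Black has legal moves and is not in check → neither.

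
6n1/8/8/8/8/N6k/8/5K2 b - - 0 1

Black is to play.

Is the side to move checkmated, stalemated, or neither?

neither

Black to move; black king on h3.
In check: no.
Legal moves for Black: Ne7, Nh6, Nf6, Kh4, Kg4, Kg3, Kh2.
Black has 7 legal moves and is not in check → neither.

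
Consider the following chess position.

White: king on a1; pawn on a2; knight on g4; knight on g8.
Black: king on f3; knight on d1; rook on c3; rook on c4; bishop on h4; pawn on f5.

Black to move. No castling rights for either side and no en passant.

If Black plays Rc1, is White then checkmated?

After Rc1: white king on a1; in check: yes, from the black rook on c1.
King squares — b1: attacked by Rc1; a2: own pawn; b2: attacked by Nd1.
White has no legal moves → checkmate.

yes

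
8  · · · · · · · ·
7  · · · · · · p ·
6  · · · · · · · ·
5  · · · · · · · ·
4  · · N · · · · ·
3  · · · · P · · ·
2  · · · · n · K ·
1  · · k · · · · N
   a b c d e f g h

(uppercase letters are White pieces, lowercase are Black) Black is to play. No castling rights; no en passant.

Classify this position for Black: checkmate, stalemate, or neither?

Black to move; black king on c1.
In check: no.
Legal moves for Black: Nf4+, Nd4, Ng3, Nc3, Ng1, Kc2, Kd1, Kb1, g6, g5.
Black has 10 legal moves and is not in check → neither.

neither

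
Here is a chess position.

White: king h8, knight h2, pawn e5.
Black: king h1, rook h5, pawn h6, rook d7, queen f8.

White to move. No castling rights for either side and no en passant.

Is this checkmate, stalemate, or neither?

White to move; white king on h8.
In check: yes, from the black queen on f8.
King squares — g7: attacked by Rd7; h7: attacked by Rd7; g8: attacked by Qf8.
Legal moves for White: none.
In check with no legal moves → checkmate.

checkmate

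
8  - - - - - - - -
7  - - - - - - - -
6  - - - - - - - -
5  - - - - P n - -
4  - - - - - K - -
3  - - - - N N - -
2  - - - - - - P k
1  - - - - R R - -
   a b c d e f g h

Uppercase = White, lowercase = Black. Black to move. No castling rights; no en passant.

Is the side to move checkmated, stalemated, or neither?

checkmate

Black to move; black king on h2.
In check: yes, from the white knight on f3.
King squares — g1: attacked by Rf1; h1: attacked by Rf1; g2: attacked by Ne3; g3: attacked by Kf4; h3: attacked by Pg2.
Legal moves for Black: none.
In check with no legal moves → checkmate.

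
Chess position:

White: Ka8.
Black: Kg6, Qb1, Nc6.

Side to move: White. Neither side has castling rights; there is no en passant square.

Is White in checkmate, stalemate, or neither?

stalemate

White to move; white king on a8.
In check: no.
King squares — a7: attacked by Nc6; b7: attacked by Qb1; b8: attacked by Qb1.
Legal moves for White: none.
Not in check and no legal moves → stalemate.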